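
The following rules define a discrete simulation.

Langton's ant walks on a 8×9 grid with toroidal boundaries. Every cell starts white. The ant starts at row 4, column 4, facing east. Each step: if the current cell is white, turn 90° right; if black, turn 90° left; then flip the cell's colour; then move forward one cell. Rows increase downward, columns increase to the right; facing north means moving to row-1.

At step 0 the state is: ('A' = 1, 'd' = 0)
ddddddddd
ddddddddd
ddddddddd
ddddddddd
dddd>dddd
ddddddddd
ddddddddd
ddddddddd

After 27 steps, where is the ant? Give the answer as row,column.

2,1

k=0  ddddddddd
ddddddddd
ddddddddd
ddddddddd
dddd>dddd
ddddddddd
ddddddddd
ddddddddd
k=1  ddddddddd
ddddddddd
ddddddddd
ddddddddd
ddddAdddd
ddddvdddd
ddddddddd
ddddddddd
k=2  ddddddddd
ddddddddd
ddddddddd
ddddddddd
ddddAdddd
ddd<Adddd
ddddddddd
ddddddddd
k=3  ddddddddd
ddddddddd
ddddddddd
ddddddddd
ddd^Adddd
dddAAdddd
ddddddddd
ddddddddd
k=4  ddddddddd
ddddddddd
ddddddddd
ddddddddd
dddA>dddd
dddAAdddd
ddddddddd
ddddddddd
k=5  ddddddddd
ddddddddd
ddddddddd
dddd^dddd
dddAddddd
dddAAdddd
ddddddddd
ddddddddd
k=6  ddddddddd
ddddddddd
ddddddddd
ddddA>ddd
dddAddddd
dddAAdddd
ddddddddd
ddddddddd
k=7  ddddddddd
ddddddddd
ddddddddd
ddddAAddd
dddAdvddd
dddAAdddd
ddddddddd
ddddddddd
k=8  ddddddddd
ddddddddd
ddddddddd
ddddAAddd
dddA<Addd
dddAAdddd
ddddddddd
ddddddddd
k=9  ddddddddd
ddddddddd
ddddddddd
dddd^Addd
dddAAAddd
dddAAdddd
ddddddddd
ddddddddd
k=10  ddddddddd
ddddddddd
ddddddddd
ddd<dAddd
dddAAAddd
dddAAdddd
ddddddddd
ddddddddd
k=11  ddddddddd
ddddddddd
ddd^ddddd
dddAdAddd
dddAAAddd
dddAAdddd
ddddddddd
ddddddddd
k=12  ddddddddd
ddddddddd
dddA>dddd
dddAdAddd
dddAAAddd
dddAAdddd
ddddddddd
ddddddddd
k=13  ddddddddd
ddddddddd
dddAAdddd
dddAvAddd
dddAAAddd
dddAAdddd
ddddddddd
ddddddddd
k=14  ddddddddd
ddddddddd
dddAAdddd
ddd<AAddd
dddAAAddd
dddAAdddd
ddddddddd
ddddddddd
k=15  ddddddddd
ddddddddd
dddAAdddd
ddddAAddd
dddvAAddd
dddAAdddd
ddddddddd
ddddddddd
k=16  ddddddddd
ddddddddd
dddAAdddd
ddddAAddd
dddd>Addd
dddAAdddd
ddddddddd
ddddddddd
k=17  ddddddddd
ddddddddd
dddAAdddd
dddd^Addd
dddddAddd
dddAAdddd
ddddddddd
ddddddddd
k=18  ddddddddd
ddddddddd
dddAAdddd
ddd<dAddd
dddddAddd
dddAAdddd
ddddddddd
ddddddddd
k=19  ddddddddd
ddddddddd
ddd^Adddd
dddAdAddd
dddddAddd
dddAAdddd
ddddddddd
ddddddddd
k=20  ddddddddd
ddddddddd
dd<dAdddd
dddAdAddd
dddddAddd
dddAAdddd
ddddddddd
ddddddddd
k=21  ddddddddd
dd^dddddd
ddAdAdddd
dddAdAddd
dddddAddd
dddAAdddd
ddddddddd
ddddddddd
k=22  ddddddddd
ddA>ddddd
ddAdAdddd
dddAdAddd
dddddAddd
dddAAdddd
ddddddddd
ddddddddd
k=23  ddddddddd
ddAAddddd
ddAvAdddd
dddAdAddd
dddddAddd
dddAAdddd
ddddddddd
ddddddddd
k=24  ddddddddd
ddAAddddd
dd<AAdddd
dddAdAddd
dddddAddd
dddAAdddd
ddddddddd
ddddddddd
k=25  ddddddddd
ddAAddddd
dddAAdddd
ddvAdAddd
dddddAddd
dddAAdddd
ddddddddd
ddddddddd
k=26  ddddddddd
ddAAddddd
dddAAdddd
d<AAdAddd
dddddAddd
dddAAdddd
ddddddddd
ddddddddd
k=27  ddddddddd
ddAAddddd
d^dAAdddd
dAAAdAddd
dddddAddd
dddAAdddd
ddddddddd
ddddddddd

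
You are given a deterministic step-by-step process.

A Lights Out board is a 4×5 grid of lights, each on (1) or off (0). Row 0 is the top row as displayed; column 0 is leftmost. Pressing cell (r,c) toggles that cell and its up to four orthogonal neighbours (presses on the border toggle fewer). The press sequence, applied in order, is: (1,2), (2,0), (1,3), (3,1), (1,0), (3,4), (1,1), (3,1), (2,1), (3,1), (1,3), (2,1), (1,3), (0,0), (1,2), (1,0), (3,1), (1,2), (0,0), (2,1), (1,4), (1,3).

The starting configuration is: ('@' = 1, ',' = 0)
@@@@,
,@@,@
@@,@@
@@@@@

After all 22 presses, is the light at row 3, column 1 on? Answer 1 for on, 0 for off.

gen 0: @@@@,
,@@,@
@@,@@
@@@@@
gen 1: @@,@,
,,,@@
@@@@@
@@@@@
gen 2: @@,@,
@,,@@
,,@@@
,@@@@
gen 3: @@,,,
@,@,,
,,@,@
,@@@@
gen 4: @@,,,
@,@,,
,@@,@
@,,@@
gen 5: ,@,,,
,@@,,
@@@,@
@,,@@
gen 6: ,@,,,
,@@,,
@@@,,
@,,,,
gen 7: ,,,,,
@,,,,
@,@,,
@,,,,
gen 8: ,,,,,
@,,,,
@@@,,
,@@,,
gen 9: ,,,,,
@@,,,
,,,,,
,,@,,
gen 10: ,,,,,
@@,,,
,@,,,
@@,,,
gen 11: ,,,@,
@@@@@
,@,@,
@@,,,
gen 12: ,,,@,
@,@@@
@,@@,
@,,,,
gen 13: ,,,,,
@,,,,
@,@,,
@,,,,
gen 14: @@,,,
,,,,,
@,@,,
@,,,,
gen 15: @@@,,
,@@@,
@,,,,
@,,,,
gen 16: ,@@,,
@,@@,
,,,,,
@,,,,
gen 17: ,@@,,
@,@@,
,@,,,
,@@,,
gen 18: ,@,,,
@@,,,
,@@,,
,@@,,
gen 19: @,,,,
,@,,,
,@@,,
,@@,,
gen 20: @,,,,
,,,,,
@,,,,
,,@,,
gen 21: @,,,@
,,,@@
@,,,@
,,@,,
gen 22: @,,@@
,,@,,
@,,@@
,,@,,

0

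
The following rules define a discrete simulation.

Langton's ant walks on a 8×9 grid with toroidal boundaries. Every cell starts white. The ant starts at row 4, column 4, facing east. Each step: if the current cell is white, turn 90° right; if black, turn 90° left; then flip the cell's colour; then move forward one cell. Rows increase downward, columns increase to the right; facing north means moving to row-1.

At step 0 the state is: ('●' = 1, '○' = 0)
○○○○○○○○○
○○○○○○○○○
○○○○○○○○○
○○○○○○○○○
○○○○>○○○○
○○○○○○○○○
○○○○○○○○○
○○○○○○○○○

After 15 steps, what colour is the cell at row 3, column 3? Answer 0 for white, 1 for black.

0) ○○○○○○○○○
○○○○○○○○○
○○○○○○○○○
○○○○○○○○○
○○○○>○○○○
○○○○○○○○○
○○○○○○○○○
○○○○○○○○○
1) ○○○○○○○○○
○○○○○○○○○
○○○○○○○○○
○○○○○○○○○
○○○○●○○○○
○○○○v○○○○
○○○○○○○○○
○○○○○○○○○
2) ○○○○○○○○○
○○○○○○○○○
○○○○○○○○○
○○○○○○○○○
○○○○●○○○○
○○○<●○○○○
○○○○○○○○○
○○○○○○○○○
3) ○○○○○○○○○
○○○○○○○○○
○○○○○○○○○
○○○○○○○○○
○○○^●○○○○
○○○●●○○○○
○○○○○○○○○
○○○○○○○○○
4) ○○○○○○○○○
○○○○○○○○○
○○○○○○○○○
○○○○○○○○○
○○○●>○○○○
○○○●●○○○○
○○○○○○○○○
○○○○○○○○○
5) ○○○○○○○○○
○○○○○○○○○
○○○○○○○○○
○○○○^○○○○
○○○●○○○○○
○○○●●○○○○
○○○○○○○○○
○○○○○○○○○
6) ○○○○○○○○○
○○○○○○○○○
○○○○○○○○○
○○○○●>○○○
○○○●○○○○○
○○○●●○○○○
○○○○○○○○○
○○○○○○○○○
7) ○○○○○○○○○
○○○○○○○○○
○○○○○○○○○
○○○○●●○○○
○○○●○v○○○
○○○●●○○○○
○○○○○○○○○
○○○○○○○○○
8) ○○○○○○○○○
○○○○○○○○○
○○○○○○○○○
○○○○●●○○○
○○○●<●○○○
○○○●●○○○○
○○○○○○○○○
○○○○○○○○○
9) ○○○○○○○○○
○○○○○○○○○
○○○○○○○○○
○○○○^●○○○
○○○●●●○○○
○○○●●○○○○
○○○○○○○○○
○○○○○○○○○
10) ○○○○○○○○○
○○○○○○○○○
○○○○○○○○○
○○○<○●○○○
○○○●●●○○○
○○○●●○○○○
○○○○○○○○○
○○○○○○○○○
11) ○○○○○○○○○
○○○○○○○○○
○○○^○○○○○
○○○●○●○○○
○○○●●●○○○
○○○●●○○○○
○○○○○○○○○
○○○○○○○○○
12) ○○○○○○○○○
○○○○○○○○○
○○○●>○○○○
○○○●○●○○○
○○○●●●○○○
○○○●●○○○○
○○○○○○○○○
○○○○○○○○○
13) ○○○○○○○○○
○○○○○○○○○
○○○●●○○○○
○○○●v●○○○
○○○●●●○○○
○○○●●○○○○
○○○○○○○○○
○○○○○○○○○
14) ○○○○○○○○○
○○○○○○○○○
○○○●●○○○○
○○○<●●○○○
○○○●●●○○○
○○○●●○○○○
○○○○○○○○○
○○○○○○○○○
15) ○○○○○○○○○
○○○○○○○○○
○○○●●○○○○
○○○○●●○○○
○○○v●●○○○
○○○●●○○○○
○○○○○○○○○
○○○○○○○○○

0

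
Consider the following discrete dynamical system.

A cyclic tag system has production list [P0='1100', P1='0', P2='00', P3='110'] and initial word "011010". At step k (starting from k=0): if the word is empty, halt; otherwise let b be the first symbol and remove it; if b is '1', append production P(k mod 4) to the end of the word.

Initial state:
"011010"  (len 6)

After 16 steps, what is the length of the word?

0) "011010"  (len 6)
1) "11010"  (len 5)
2) "10100"  (len 5)
3) "010000"  (len 6)
4) "10000"  (len 5)
5) "00001100"  (len 8)
6) "0001100"  (len 7)
7) "001100"  (len 6)
8) "01100"  (len 5)
9) "1100"  (len 4)
10) "1000"  (len 4)
11) "00000"  (len 5)
12) "0000"  (len 4)
13) "000"  (len 3)
14) "00"  (len 2)
15) "0"  (len 1)
16) (halted — word empty)

0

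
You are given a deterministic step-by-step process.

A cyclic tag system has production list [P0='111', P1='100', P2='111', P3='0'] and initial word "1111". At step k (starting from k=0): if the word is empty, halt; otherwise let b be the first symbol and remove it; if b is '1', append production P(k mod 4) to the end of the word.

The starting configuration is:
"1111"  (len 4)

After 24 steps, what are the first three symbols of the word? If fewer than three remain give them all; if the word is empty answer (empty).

gen 0: "1111"  (len 4)
gen 1: "111111"  (len 6)
gen 2: "11111100"  (len 8)
gen 3: "1111100111"  (len 10)
gen 4: "1111001110"  (len 10)
gen 5: "111001110111"  (len 12)
gen 6: "11001110111100"  (len 14)
gen 7: "1001110111100111"  (len 16)
gen 8: "0011101111001110"  (len 16)
gen 9: "011101111001110"  (len 15)
gen 10: "11101111001110"  (len 14)
gen 11: "1101111001110111"  (len 16)
gen 12: "1011110011101110"  (len 16)
gen 13: "011110011101110111"  (len 18)
gen 14: "11110011101110111"  (len 17)
gen 15: "1110011101110111111"  (len 19)
gen 16: "1100111011101111110"  (len 19)
gen 17: "100111011101111110111"  (len 21)
gen 18: "00111011101111110111100"  (len 23)
gen 19: "0111011101111110111100"  (len 22)
gen 20: "111011101111110111100"  (len 21)
gen 21: "11011101111110111100111"  (len 23)
gen 22: "1011101111110111100111100"  (len 25)
gen 23: "011101111110111100111100111"  (len 27)
gen 24: "11101111110111100111100111"  (len 26)

111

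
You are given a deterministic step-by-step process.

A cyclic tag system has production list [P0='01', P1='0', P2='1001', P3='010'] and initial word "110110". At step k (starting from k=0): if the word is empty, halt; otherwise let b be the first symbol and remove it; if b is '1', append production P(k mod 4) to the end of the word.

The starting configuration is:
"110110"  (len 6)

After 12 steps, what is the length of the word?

9

k=0  "110110"  (len 6)
k=1  "1011001"  (len 7)
k=2  "0110010"  (len 7)
k=3  "110010"  (len 6)
k=4  "10010010"  (len 8)
k=5  "001001001"  (len 9)
k=6  "01001001"  (len 8)
k=7  "1001001"  (len 7)
k=8  "001001010"  (len 9)
k=9  "01001010"  (len 8)
k=10  "1001010"  (len 7)
k=11  "0010101001"  (len 10)
k=12  "010101001"  (len 9)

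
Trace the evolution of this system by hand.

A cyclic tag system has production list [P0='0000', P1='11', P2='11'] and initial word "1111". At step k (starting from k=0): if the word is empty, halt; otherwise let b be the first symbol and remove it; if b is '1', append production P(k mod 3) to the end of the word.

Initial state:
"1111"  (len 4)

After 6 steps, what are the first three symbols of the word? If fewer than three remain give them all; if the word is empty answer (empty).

001

[0] "1111"  (len 4)
[1] "1110000"  (len 7)
[2] "11000011"  (len 8)
[3] "100001111"  (len 9)
[4] "000011110000"  (len 12)
[5] "00011110000"  (len 11)
[6] "0011110000"  (len 10)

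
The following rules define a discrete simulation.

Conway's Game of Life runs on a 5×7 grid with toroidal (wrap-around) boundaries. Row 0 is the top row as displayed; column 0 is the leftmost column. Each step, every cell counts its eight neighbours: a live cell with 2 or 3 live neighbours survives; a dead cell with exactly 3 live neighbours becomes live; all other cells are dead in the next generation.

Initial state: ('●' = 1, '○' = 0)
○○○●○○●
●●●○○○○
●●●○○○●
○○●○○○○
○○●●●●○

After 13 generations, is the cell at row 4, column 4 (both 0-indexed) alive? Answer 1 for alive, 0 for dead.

gen 0: ○○○●○○●
●●●○○○○
●●●○○○●
○○●○○○○
○○●●●●○
gen 1: ●○○○○●●
○○○●○○○
○○○●○○●
●○○○●●●
○○●○●●○
gen 2: ○○○●○●●
●○○○●●○
●○○●○○●
●○○○○○○
○●○●○○○
gen 3: ●○●●○●●
●○○●○○○
●●○○●●○
●●●○○○●
●○●○●○●
gen 4: ○○●○○●○
○○○●○○○
○○○●●●○
○○●○●○○
○○○○●○○
gen 5: ○○○●●○○
○○●●○●○
○○●○○●○
○○○○○○○
○○○○●●○
gen 6: ○○●○○○○
○○●○○●○
○○●●●○○
○○○○●●○
○○○●●●○
gen 7: ○○●○○●○
○●●○●○○
○○●○○○○
○○●○○○○
○○○●○●○
gen 8: ○●●○○●○
○●●○○○○
○○●○○○○
○○●●○○○
○○●●●○○
gen 9: ○○○○●○○
○○○●○○○
○○○○○○○
○●○○●○○
○○○○●○○
gen 10: ○○○●●○○
○○○○○○○
○○○○○○○
○○○○○○○
○○○●●●○
gen 11: ○○○●○●○
○○○○○○○
○○○○○○○
○○○○●○○
○○○●○●○
gen 12: ○○○○○○○
○○○○○○○
○○○○○○○
○○○○●○○
○○○●○●○
gen 13: ○○○○○○○
○○○○○○○
○○○○○○○
○○○○●○○
○○○○●○○

1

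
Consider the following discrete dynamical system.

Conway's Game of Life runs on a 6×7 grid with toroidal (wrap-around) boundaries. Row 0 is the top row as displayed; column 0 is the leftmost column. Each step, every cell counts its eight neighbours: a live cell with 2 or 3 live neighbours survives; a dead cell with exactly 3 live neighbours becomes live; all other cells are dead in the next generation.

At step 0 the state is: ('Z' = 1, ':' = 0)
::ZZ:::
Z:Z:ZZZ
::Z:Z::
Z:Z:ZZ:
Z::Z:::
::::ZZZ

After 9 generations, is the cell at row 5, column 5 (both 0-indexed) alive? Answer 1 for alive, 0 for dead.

0

gen 0: ::ZZ:::
Z:Z:ZZZ
::Z:Z::
Z:Z:ZZ:
Z::Z:::
::::ZZZ
gen 1: ZZZ::::
::Z:ZZZ
Z:Z::::
::Z:ZZZ
ZZ:Z:::
::Z:ZZZ
gen 2: Z:Z::::
::Z::ZZ
Z:Z::::
::Z:ZZZ
ZZ:::::
::::ZZZ
gen 3: ZZ:ZZ::
Z:ZZ::Z
Z:Z:Z::
::ZZ:ZZ
ZZ:Z:::
:::::ZZ
gen 4: :Z:ZZ::
:::::ZZ
Z:::Z::
:::::ZZ
ZZ:Z:::
:::Z:ZZ
gen 5: Z:ZZ:::
Z::Z:ZZ
Z:::Z::
:Z::ZZZ
Z:Z::::
:Z:Z:ZZ
gen 6: :::Z:::
Z:ZZ:Z:
:Z:Z:::
:Z:ZZZZ
::ZZ:::
:::ZZ:Z
gen 7: :::::ZZ
:Z:Z:::
:Z:::::
ZZ:::Z:
Z:::::Z
::::Z::
gen 8: ::::ZZ:
Z:Z::::
:Z:::::
:Z:::::
ZZ:::ZZ
Z::::::
gen 9: :Z::::Z
:Z:::::
ZZZ::::
:ZZ:::Z
:Z::::Z
ZZ::Z::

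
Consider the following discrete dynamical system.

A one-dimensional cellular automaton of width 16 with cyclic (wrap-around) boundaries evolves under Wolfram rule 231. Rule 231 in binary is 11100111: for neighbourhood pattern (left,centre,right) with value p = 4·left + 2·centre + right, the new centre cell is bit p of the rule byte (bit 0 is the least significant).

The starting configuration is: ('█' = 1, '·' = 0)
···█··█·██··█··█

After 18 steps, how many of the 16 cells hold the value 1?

12

k=0  ···█··█·██··█··█
k=1  ·███·███·█·██·██
k=2  █·███·█████·██·█
k=3  ██·███·█████·██·
k=4  ·██·███·█████·██
k=5  █·██·███·█████·█
k=6  ██·██·███·█████·
k=7  ·██·██·███·█████
k=8  █·██·██·███·████
k=9  ██·██·██·███·███
k=10  ███·██·██·███·██
k=11  ████·██·██·███·█
k=12  █████·██·██·███·
k=13  ·█████·██·██·███
k=14  █·█████·██·██·██
k=15  ██·█████·██·██·█
k=16  ███·█████·██·██·
k=17  ·███·█████·██·██
k=18  █·███·█████·██·█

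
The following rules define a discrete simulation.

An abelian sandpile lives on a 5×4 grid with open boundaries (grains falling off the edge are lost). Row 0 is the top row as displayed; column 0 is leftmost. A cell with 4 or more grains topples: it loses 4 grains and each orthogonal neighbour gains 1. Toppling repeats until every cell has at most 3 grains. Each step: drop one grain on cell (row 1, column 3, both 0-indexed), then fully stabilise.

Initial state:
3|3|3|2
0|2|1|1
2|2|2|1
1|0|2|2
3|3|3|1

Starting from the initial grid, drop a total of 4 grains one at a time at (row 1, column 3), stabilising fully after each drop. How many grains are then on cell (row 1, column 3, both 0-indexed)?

1

gen 0: 3|3|3|2
0|2|1|1
2|2|2|1
1|0|2|2
3|3|3|1
gen 1: 3|3|3|2
0|2|1|2
2|2|2|1
1|0|2|2
3|3|3|1
gen 2: 3|3|3|2
0|2|1|3
2|2|2|1
1|0|2|2
3|3|3|1
gen 3: 3|3|3|3
0|2|2|0
2|2|2|2
1|0|2|2
3|3|3|1
gen 4: 3|3|3|3
0|2|2|1
2|2|2|2
1|0|2|2
3|3|3|1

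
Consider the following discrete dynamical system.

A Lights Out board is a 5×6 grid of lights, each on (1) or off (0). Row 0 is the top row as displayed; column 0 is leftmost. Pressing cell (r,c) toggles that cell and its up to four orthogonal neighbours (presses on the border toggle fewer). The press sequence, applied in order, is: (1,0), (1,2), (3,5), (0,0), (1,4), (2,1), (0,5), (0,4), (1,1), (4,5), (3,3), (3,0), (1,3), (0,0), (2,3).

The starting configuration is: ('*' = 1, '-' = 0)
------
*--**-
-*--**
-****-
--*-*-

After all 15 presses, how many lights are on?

0) ------
*--**-
-*--**
-****-
--*-*-
1) *-----
-*-**-
**--**
-****-
--*-*-
2) *-*---
--*-*-
***-**
-****-
--*-*-
3) *-*---
--*-*-
***-*-
-***-*
--*-**
4) -**---
*-*-*-
***-*-
-***-*
--*-**
5) -**-*-
*-**-*
***---
-***-*
--*-**
6) -**-*-
****-*
------
--**-*
--*-**
7) -**--*
****--
------
--**-*
--*-**
8) -****-
*****-
------
--**-*
--*-**
9) --***-
---**-
-*----
--**-*
--*-**
10) --***-
---**-
-*----
--**--
--*---
11) --***-
---**-
-*-*--
----*-
--**--
12) --***-
---**-
**-*--
**--*-
*-**--
13) --*-*-
--*---
**----
**--*-
*-**--
14) ***-*-
*-*---
**----
**--*-
*-**--
15) ***-*-
*-**--
*****-
**-**-
*-**--

19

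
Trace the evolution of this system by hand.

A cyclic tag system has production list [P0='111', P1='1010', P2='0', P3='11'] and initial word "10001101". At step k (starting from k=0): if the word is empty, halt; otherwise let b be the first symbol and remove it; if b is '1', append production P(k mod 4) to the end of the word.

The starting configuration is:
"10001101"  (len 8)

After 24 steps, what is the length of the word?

30

0) "10001101"  (len 8)
1) "0001101111"  (len 10)
2) "001101111"  (len 9)
3) "01101111"  (len 8)
4) "1101111"  (len 7)
5) "101111111"  (len 9)
6) "011111111010"  (len 12)
7) "11111111010"  (len 11)
8) "111111101011"  (len 12)
9) "11111101011111"  (len 14)
10) "11111010111111010"  (len 17)
11) "11110101111110100"  (len 17)
12) "111010111111010011"  (len 18)
13) "11010111111010011111"  (len 20)
14) "10101111110100111111010"  (len 23)
15) "01011111101001111110100"  (len 23)
16) "1011111101001111110100"  (len 22)
17) "011111101001111110100111"  (len 24)
18) "11111101001111110100111"  (len 23)
19) "11111010011111101001110"  (len 23)
20) "111101001111110100111011"  (len 24)
21) "11101001111110100111011111"  (len 26)
22) "11010011111101001110111111010"  (len 29)
23) "10100111111010011101111110100"  (len 29)
24) "010011111101001110111111010011"  (len 30)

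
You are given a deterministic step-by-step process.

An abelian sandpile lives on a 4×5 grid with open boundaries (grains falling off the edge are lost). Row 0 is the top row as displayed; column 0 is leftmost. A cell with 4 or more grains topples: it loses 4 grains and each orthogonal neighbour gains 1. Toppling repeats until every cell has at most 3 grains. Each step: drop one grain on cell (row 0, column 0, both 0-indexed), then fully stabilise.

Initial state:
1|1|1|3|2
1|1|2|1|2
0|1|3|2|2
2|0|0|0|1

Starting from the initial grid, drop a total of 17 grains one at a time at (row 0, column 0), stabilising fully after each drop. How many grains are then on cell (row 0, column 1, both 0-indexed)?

2

0) 1|1|1|3|2
1|1|2|1|2
0|1|3|2|2
2|0|0|0|1
1) 2|1|1|3|2
1|1|2|1|2
0|1|3|2|2
2|0|0|0|1
2) 3|1|1|3|2
1|1|2|1|2
0|1|3|2|2
2|0|0|0|1
3) 0|2|1|3|2
2|1|2|1|2
0|1|3|2|2
2|0|0|0|1
4) 1|2|1|3|2
2|1|2|1|2
0|1|3|2|2
2|0|0|0|1
5) 2|2|1|3|2
2|1|2|1|2
0|1|3|2|2
2|0|0|0|1
6) 3|2|1|3|2
2|1|2|1|2
0|1|3|2|2
2|0|0|0|1
7) 0|3|1|3|2
3|1|2|1|2
0|1|3|2|2
2|0|0|0|1
8) 1|3|1|3|2
3|1|2|1|2
0|1|3|2|2
2|0|0|0|1
9) 2|3|1|3|2
3|1|2|1|2
0|1|3|2|2
2|0|0|0|1
10) 3|3|1|3|2
3|1|2|1|2
0|1|3|2|2
2|0|0|0|1
11) 2|0|2|3|2
0|3|2|1|2
1|1|3|2|2
2|0|0|0|1
12) 3|0|2|3|2
0|3|2|1|2
1|1|3|2|2
2|0|0|0|1
13) 0|1|2|3|2
1|3|2|1|2
1|1|3|2|2
2|0|0|0|1
14) 1|1|2|3|2
1|3|2|1|2
1|1|3|2|2
2|0|0|0|1
15) 2|1|2|3|2
1|3|2|1|2
1|1|3|2|2
2|0|0|0|1
16) 3|1|2|3|2
1|3|2|1|2
1|1|3|2|2
2|0|0|0|1
17) 0|2|2|3|2
2|3|2|1|2
1|1|3|2|2
2|0|0|0|1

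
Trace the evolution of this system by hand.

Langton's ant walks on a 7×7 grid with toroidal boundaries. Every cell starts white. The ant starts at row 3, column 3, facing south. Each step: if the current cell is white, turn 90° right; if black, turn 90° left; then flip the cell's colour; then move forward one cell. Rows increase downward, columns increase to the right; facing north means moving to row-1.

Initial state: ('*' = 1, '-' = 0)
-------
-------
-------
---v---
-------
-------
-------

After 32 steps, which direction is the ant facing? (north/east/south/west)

t=0: -------
-------
-------
---v---
-------
-------
-------
t=1: -------
-------
-------
--<*---
-------
-------
-------
t=2: -------
-------
--^----
--**---
-------
-------
-------
t=3: -------
-------
--*>---
--**---
-------
-------
-------
t=4: -------
-------
--**---
--*v---
-------
-------
-------
t=5: -------
-------
--**---
--*->--
-------
-------
-------
t=6: -------
-------
--**---
--*-*--
----v--
-------
-------
t=7: -------
-------
--**---
--*-*--
---<*--
-------
-------
t=8: -------
-------
--**---
--*^*--
---**--
-------
-------
t=9: -------
-------
--**---
--**>--
---**--
-------
-------
t=10: -------
-------
--**^--
--**---
---**--
-------
-------
t=11: -------
-------
--***>-
--**---
---**--
-------
-------
t=12: -------
-------
--****-
--**-v-
---**--
-------
-------
t=13: -------
-------
--****-
--**<*-
---**--
-------
-------
t=14: -------
-------
--**^*-
--****-
---**--
-------
-------
t=15: -------
-------
--*<-*-
--****-
---**--
-------
-------
t=16: -------
-------
--*--*-
--*v**-
---**--
-------
-------
t=17: -------
-------
--*--*-
--*->*-
---**--
-------
-------
t=18: -------
-------
--*-^*-
--*--*-
---**--
-------
-------
t=19: -------
-------
--*-*>-
--*--*-
---**--
-------
-------
t=20: -------
-----^-
--*-*--
--*--*-
---**--
-------
-------
t=21: -------
-----*>
--*-*--
--*--*-
---**--
-------
-------
t=22: -------
-----**
--*-*-v
--*--*-
---**--
-------
-------
t=23: -------
-----**
--*-*<*
--*--*-
---**--
-------
-------
t=24: -------
-----^*
--*-***
--*--*-
---**--
-------
-------
t=25: -------
----<-*
--*-***
--*--*-
---**--
-------
-------
t=26: ----^--
----*-*
--*-***
--*--*-
---**--
-------
-------
t=27: ----*>-
----*-*
--*-***
--*--*-
---**--
-------
-------
t=28: ----**-
----*v*
--*-***
--*--*-
---**--
-------
-------
t=29: ----**-
----<**
--*-***
--*--*-
---**--
-------
-------
t=30: ----**-
-----**
--*-v**
--*--*-
---**--
-------
-------
t=31: ----**-
-----**
--*-->*
--*--*-
---**--
-------
-------
t=32: ----**-
-----^*
--*---*
--*--*-
---**--
-------
-------

north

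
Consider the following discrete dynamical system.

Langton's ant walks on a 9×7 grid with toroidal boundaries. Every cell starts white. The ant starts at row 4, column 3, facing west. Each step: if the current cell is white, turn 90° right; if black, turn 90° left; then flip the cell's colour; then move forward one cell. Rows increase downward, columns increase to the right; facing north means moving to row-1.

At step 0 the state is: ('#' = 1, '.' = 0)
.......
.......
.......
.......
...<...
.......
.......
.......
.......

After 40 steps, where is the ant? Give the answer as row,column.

0) .......
.......
.......
.......
...<...
.......
.......
.......
.......
1) .......
.......
.......
...^...
...#...
.......
.......
.......
.......
2) .......
.......
.......
...#>..
...#...
.......
.......
.......
.......
3) .......
.......
.......
...##..
...#v..
.......
.......
.......
.......
4) .......
.......
.......
...##..
...<#..
.......
.......
.......
.......
5) .......
.......
.......
...##..
....#..
...v...
.......
.......
.......
6) .......
.......
.......
...##..
....#..
..<#...
.......
.......
.......
7) .......
.......
.......
...##..
..^.#..
..##...
.......
.......
.......
8) .......
.......
.......
...##..
..#>#..
..##...
.......
.......
.......
9) .......
.......
.......
...##..
..###..
..#v...
.......
.......
.......
10) .......
.......
.......
...##..
..###..
..#.>..
.......
.......
.......
11) .......
.......
.......
...##..
..###..
..#.#..
....v..
.......
.......
12) .......
.......
.......
...##..
..###..
..#.#..
...<#..
.......
.......
13) .......
.......
.......
...##..
..###..
..#^#..
...##..
.......
.......
14) .......
.......
.......
...##..
..###..
..##>..
...##..
.......
.......
15) .......
.......
.......
...##..
..##^..
..##...
...##..
.......
.......
16) .......
.......
.......
...##..
..#<...
..##...
...##..
.......
.......
17) .......
.......
.......
...##..
..#....
..#v...
...##..
.......
.......
18) .......
.......
.......
...##..
..#....
..#.>..
...##..
.......
.......
19) .......
.......
.......
...##..
..#....
..#.#..
...#v..
.......
.......
20) .......
.......
.......
...##..
..#....
..#.#..
...#.>.
.......
.......
21) .......
.......
.......
...##..
..#....
..#.#..
...#.#.
.....v.
.......
22) .......
.......
.......
...##..
..#....
..#.#..
...#.#.
....<#.
.......
23) .......
.......
.......
...##..
..#....
..#.#..
...#^#.
....##.
.......
24) .......
.......
.......
...##..
..#....
..#.#..
...##>.
....##.
.......
25) .......
.......
.......
...##..
..#....
..#.#^.
...##..
....##.
.......
26) .......
.......
.......
...##..
..#....
..#.##>
...##..
....##.
.......
27) .......
.......
.......
...##..
..#....
..#.###
...##.v
....##.
.......
28) .......
.......
.......
...##..
..#....
..#.###
...##<#
....##.
.......
29) .......
.......
.......
...##..
..#....
..#.#^#
...####
....##.
.......
30) .......
.......
.......
...##..
..#....
..#.<.#
...####
....##.
.......
31) .......
.......
.......
...##..
..#....
..#...#
...#v##
....##.
.......
32) .......
.......
.......
...##..
..#....
..#...#
...#.>#
....##.
.......
33) .......
.......
.......
...##..
..#....
..#..^#
...#..#
....##.
.......
34) .......
.......
.......
...##..
..#....
..#..#>
...#..#
....##.
.......
35) .......
.......
.......
...##..
..#...^
..#..#.
...#..#
....##.
.......
36) .......
.......
.......
...##..
>.#...#
..#..#.
...#..#
....##.
.......
37) .......
.......
.......
...##..
#.#...#
v.#..#.
...#..#
....##.
.......
38) .......
.......
.......
...##..
#.#...#
#.#..#<
...#..#
....##.
.......
39) .......
.......
.......
...##..
#.#...^
#.#..##
...#..#
....##.
.......
40) .......
.......
.......
...##..
#.#..<.
#.#..##
...#..#
....##.
.......

4,5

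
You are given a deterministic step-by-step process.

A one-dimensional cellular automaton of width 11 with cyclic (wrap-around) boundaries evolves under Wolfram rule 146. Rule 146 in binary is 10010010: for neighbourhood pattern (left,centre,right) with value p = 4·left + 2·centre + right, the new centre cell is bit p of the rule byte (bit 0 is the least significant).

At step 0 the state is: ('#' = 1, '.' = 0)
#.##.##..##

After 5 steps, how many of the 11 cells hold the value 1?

4

k=0  #.##.##..##
k=1  .......##.#
k=2  #.....#....
k=3  .#...#.#..#
k=4  ..#.#...##.
k=5  .#...#.#..#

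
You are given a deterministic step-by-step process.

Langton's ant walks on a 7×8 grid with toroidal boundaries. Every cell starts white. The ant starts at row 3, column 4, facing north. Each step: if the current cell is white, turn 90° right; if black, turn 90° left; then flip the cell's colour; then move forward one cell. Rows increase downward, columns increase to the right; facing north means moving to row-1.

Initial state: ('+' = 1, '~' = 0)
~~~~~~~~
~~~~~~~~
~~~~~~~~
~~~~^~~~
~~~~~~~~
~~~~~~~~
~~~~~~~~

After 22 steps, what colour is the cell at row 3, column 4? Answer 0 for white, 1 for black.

[0] ~~~~~~~~
~~~~~~~~
~~~~~~~~
~~~~^~~~
~~~~~~~~
~~~~~~~~
~~~~~~~~
[1] ~~~~~~~~
~~~~~~~~
~~~~~~~~
~~~~+>~~
~~~~~~~~
~~~~~~~~
~~~~~~~~
[2] ~~~~~~~~
~~~~~~~~
~~~~~~~~
~~~~++~~
~~~~~v~~
~~~~~~~~
~~~~~~~~
[3] ~~~~~~~~
~~~~~~~~
~~~~~~~~
~~~~++~~
~~~~<+~~
~~~~~~~~
~~~~~~~~
[4] ~~~~~~~~
~~~~~~~~
~~~~~~~~
~~~~^+~~
~~~~++~~
~~~~~~~~
~~~~~~~~
[5] ~~~~~~~~
~~~~~~~~
~~~~~~~~
~~~<~+~~
~~~~++~~
~~~~~~~~
~~~~~~~~
[6] ~~~~~~~~
~~~~~~~~
~~~^~~~~
~~~+~+~~
~~~~++~~
~~~~~~~~
~~~~~~~~
[7] ~~~~~~~~
~~~~~~~~
~~~+>~~~
~~~+~+~~
~~~~++~~
~~~~~~~~
~~~~~~~~
[8] ~~~~~~~~
~~~~~~~~
~~~++~~~
~~~+v+~~
~~~~++~~
~~~~~~~~
~~~~~~~~
[9] ~~~~~~~~
~~~~~~~~
~~~++~~~
~~~<++~~
~~~~++~~
~~~~~~~~
~~~~~~~~
[10] ~~~~~~~~
~~~~~~~~
~~~++~~~
~~~~++~~
~~~v++~~
~~~~~~~~
~~~~~~~~
[11] ~~~~~~~~
~~~~~~~~
~~~++~~~
~~~~++~~
~~<+++~~
~~~~~~~~
~~~~~~~~
[12] ~~~~~~~~
~~~~~~~~
~~~++~~~
~~^~++~~
~~++++~~
~~~~~~~~
~~~~~~~~
[13] ~~~~~~~~
~~~~~~~~
~~~++~~~
~~+>++~~
~~++++~~
~~~~~~~~
~~~~~~~~
[14] ~~~~~~~~
~~~~~~~~
~~~++~~~
~~++++~~
~~+v++~~
~~~~~~~~
~~~~~~~~
[15] ~~~~~~~~
~~~~~~~~
~~~++~~~
~~++++~~
~~+~>+~~
~~~~~~~~
~~~~~~~~
[16] ~~~~~~~~
~~~~~~~~
~~~++~~~
~~++^+~~
~~+~~+~~
~~~~~~~~
~~~~~~~~
[17] ~~~~~~~~
~~~~~~~~
~~~++~~~
~~+<~+~~
~~+~~+~~
~~~~~~~~
~~~~~~~~
[18] ~~~~~~~~
~~~~~~~~
~~~++~~~
~~+~~+~~
~~+v~+~~
~~~~~~~~
~~~~~~~~
[19] ~~~~~~~~
~~~~~~~~
~~~++~~~
~~+~~+~~
~~<+~+~~
~~~~~~~~
~~~~~~~~
[20] ~~~~~~~~
~~~~~~~~
~~~++~~~
~~+~~+~~
~~~+~+~~
~~v~~~~~
~~~~~~~~
[21] ~~~~~~~~
~~~~~~~~
~~~++~~~
~~+~~+~~
~~~+~+~~
~<+~~~~~
~~~~~~~~
[22] ~~~~~~~~
~~~~~~~~
~~~++~~~
~~+~~+~~
~^~+~+~~
~++~~~~~
~~~~~~~~

0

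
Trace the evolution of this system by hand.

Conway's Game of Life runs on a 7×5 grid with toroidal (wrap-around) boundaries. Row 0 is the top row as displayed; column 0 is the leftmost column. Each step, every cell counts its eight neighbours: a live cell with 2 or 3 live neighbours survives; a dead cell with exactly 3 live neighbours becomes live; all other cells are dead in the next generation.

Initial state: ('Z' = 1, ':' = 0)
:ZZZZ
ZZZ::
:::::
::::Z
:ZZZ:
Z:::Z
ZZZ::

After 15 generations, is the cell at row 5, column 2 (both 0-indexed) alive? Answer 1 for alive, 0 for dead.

[0] :ZZZZ
ZZZ::
:::::
::::Z
:ZZZ:
Z:::Z
ZZZ::
[1] ::::Z
Z:::Z
ZZ:::
::ZZ:
:ZZZ:
::::Z
:::::
[2] Z:::Z
:Z::Z
ZZZZ:
Z::ZZ
:Z::Z
::ZZ:
:::::
[3] Z:::Z
:::::
:::::
:::::
:Z:::
::ZZ:
:::ZZ
[4] Z::ZZ
:::::
:::::
:::::
::Z::
::ZZZ
Z:Z::
[5] ZZ:ZZ
::::Z
:::::
:::::
::Z::
::Z:Z
Z:Z::
[6] :ZZZ:
:::ZZ
:::::
:::::
:::Z:
::Z::
::Z::
[7] :Z::Z
:::ZZ
:::::
:::::
:::::
::ZZ:
:::::
[8] Z::ZZ
Z::ZZ
:::::
:::::
:::::
:::::
::ZZ:
[9] ZZ:::
Z::Z:
::::Z
:::::
:::::
:::::
::ZZ:
[10] ZZ:Z:
ZZ:::
::::Z
:::::
:::::
:::::
:ZZ::
[11] ::::Z
:ZZ::
Z::::
:::::
:::::
:::::
ZZZ::
[12] :::Z:
ZZ:::
:Z:::
:::::
:::::
:Z:::
ZZ:::
[13] ::Z:Z
ZZZ::
ZZ:::
:::::
:::::
ZZ:::
ZZZ::
[14] ::::Z
::ZZZ
Z:Z::
:::::
:::::
Z:Z::
::ZZZ
[15] Z::::
ZZZ:Z
:ZZ:Z
:::::
:::::
:ZZ:Z
ZZZ:Z

1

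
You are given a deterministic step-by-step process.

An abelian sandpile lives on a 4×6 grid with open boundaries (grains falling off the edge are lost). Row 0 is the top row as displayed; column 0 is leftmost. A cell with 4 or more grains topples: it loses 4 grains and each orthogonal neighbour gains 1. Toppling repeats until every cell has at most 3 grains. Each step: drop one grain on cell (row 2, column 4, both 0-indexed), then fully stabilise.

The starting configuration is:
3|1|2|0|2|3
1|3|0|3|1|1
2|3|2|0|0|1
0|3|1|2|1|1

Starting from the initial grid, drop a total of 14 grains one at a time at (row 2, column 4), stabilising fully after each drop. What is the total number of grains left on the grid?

gen 0: 3|1|2|0|2|3
1|3|0|3|1|1
2|3|2|0|0|1
0|3|1|2|1|1
gen 1: 3|1|2|0|2|3
1|3|0|3|1|1
2|3|2|0|1|1
0|3|1|2|1|1
gen 2: 3|1|2|0|2|3
1|3|0|3|1|1
2|3|2|0|2|1
0|3|1|2|1|1
gen 3: 3|1|2|0|2|3
1|3|0|3|1|1
2|3|2|0|3|1
0|3|1|2|1|1
gen 4: 3|1|2|0|2|3
1|3|0|3|2|1
2|3|2|1|0|2
0|3|1|2|2|1
gen 5: 3|1|2|0|2|3
1|3|0|3|2|1
2|3|2|1|1|2
0|3|1|2|2|1
gen 6: 3|1|2|0|2|3
1|3|0|3|2|1
2|3|2|1|2|2
0|3|1|2|2|1
gen 7: 3|1|2|0|2|3
1|3|0|3|2|1
2|3|2|1|3|2
0|3|1|2|2|1
gen 8: 3|1|2|0|2|3
1|3|0|3|3|1
2|3|2|2|0|3
0|3|1|2|3|1
gen 9: 3|1|2|0|2|3
1|3|0|3|3|1
2|3|2|2|1|3
0|3|1|2|3|1
gen 10: 3|1|2|0|2|3
1|3|0|3|3|1
2|3|2|2|2|3
0|3|1|2|3|1
gen 11: 3|1|2|0|2|3
1|3|0|3|3|1
2|3|2|2|3|3
0|3|1|2|3|1
gen 12: 3|1|2|1|3|3
1|3|1|1|2|3
2|3|3|2|0|1
0|3|2|0|2|3
gen 13: 3|1|2|1|3|3
1|3|1|1|2|3
2|3|3|2|1|1
0|3|2|0|2|3
gen 14: 3|1|2|1|3|3
1|3|1|1|2|3
2|3|3|2|2|1
0|3|2|0|2|3

47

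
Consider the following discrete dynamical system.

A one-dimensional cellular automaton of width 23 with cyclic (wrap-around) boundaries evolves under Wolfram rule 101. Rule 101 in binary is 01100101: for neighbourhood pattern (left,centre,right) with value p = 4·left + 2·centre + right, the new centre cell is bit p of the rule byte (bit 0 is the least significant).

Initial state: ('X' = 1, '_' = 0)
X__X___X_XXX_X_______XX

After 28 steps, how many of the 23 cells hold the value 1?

gen 0: X__X___X_XXX_X_______XX
gen 1: X__X_X_XX__XXX_XXXXX___
gen 2: X__XXXX_X____XX____X_X_
gen 3: X_____XXX_XX__X_XX_XXXX
gen 4: X_XXX___XX_X__XX_XX____
gen 5: XX__X_X__XXX___XX_X_XX_
gen 6: _X__XXX____X_X__XXXX_XX
gen 7: XX____X_XX_XXX_____XX_X
gen 8: _X_XX_XX_XX__X_XXX__XX_
gen 9: _XX_XX_XX_X__XX__X___X_
gen 10: __XX_XX_XXX___X__X_X_X_
gen 11: X__XX_XX__X_X_X__XXXXX_
gen 12: X___XX_X__XXXXX______XX
gen 13: X_X__XXX______X_XXXX___
gen 14: XXX____X_XXXX_XX___X_X_
gen 15: __X_XX_XX___XX_X_X_XXXX
gen 16: __XX_XX_X_X__XXXXXX___X
gen 17: ___XX_XXXXX_______X_X_X
gen 18: _X__XX____X_XXXXX_XXXXX
gen 19: XX___X_XX_XX____XX____X
gen 20: _X_X_XX_XX_X_XX__X_XX__
gen 21: _XXXX_XX_XXXX_X__XX_X_X
gen 22: X___XX_XX___XXX___XXXXX
gen 23: X_X__XX_X_X___X_X______
gen 24: XXX___XXXXX_X_XXX_XXXX_
gen 25: __X_X_____XXXX__XX___XX
gen 26: __XXX_XXX____X___X_X__X
gen 27: ____XX__X_XX_X_X_XXX__X
gen 28: _XX__X__XX_XXXXXX__X__X

13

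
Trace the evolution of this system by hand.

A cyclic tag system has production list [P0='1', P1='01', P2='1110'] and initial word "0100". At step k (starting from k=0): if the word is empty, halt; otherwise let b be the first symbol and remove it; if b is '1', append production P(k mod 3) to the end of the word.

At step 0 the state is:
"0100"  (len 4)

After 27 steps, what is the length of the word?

0) "0100"  (len 4)
1) "100"  (len 3)
2) "0001"  (len 4)
3) "001"  (len 3)
4) "01"  (len 2)
5) "1"  (len 1)
6) "1110"  (len 4)
7) "1101"  (len 4)
8) "10101"  (len 5)
9) "01011110"  (len 8)
10) "1011110"  (len 7)
11) "01111001"  (len 8)
12) "1111001"  (len 7)
13) "1110011"  (len 7)
14) "11001101"  (len 8)
15) "10011011110"  (len 11)
16) "00110111101"  (len 11)
17) "0110111101"  (len 10)
18) "110111101"  (len 9)
19) "101111011"  (len 9)
20) "0111101101"  (len 10)
21) "111101101"  (len 9)
22) "111011011"  (len 9)
23) "1101101101"  (len 10)
24) "1011011011110"  (len 13)
25) "0110110111101"  (len 13)
26) "110110111101"  (len 12)
27) "101101111011110"  (len 15)

15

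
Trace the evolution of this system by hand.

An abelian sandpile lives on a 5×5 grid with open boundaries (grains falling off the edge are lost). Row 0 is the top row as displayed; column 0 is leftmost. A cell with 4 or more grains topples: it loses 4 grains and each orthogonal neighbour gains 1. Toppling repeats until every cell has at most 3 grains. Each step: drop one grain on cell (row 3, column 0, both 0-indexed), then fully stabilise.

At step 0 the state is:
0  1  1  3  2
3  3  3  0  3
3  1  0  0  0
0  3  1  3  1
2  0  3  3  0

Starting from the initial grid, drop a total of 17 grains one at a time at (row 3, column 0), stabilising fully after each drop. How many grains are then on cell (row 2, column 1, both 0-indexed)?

step 0: 0  1  1  3  2
3  3  3  0  3
3  1  0  0  0
0  3  1  3  1
2  0  3  3  0
step 1: 0  1  1  3  2
3  3  3  0  3
3  1  0  0  0
1  3  1  3  1
2  0  3  3  0
step 2: 0  1  1  3  2
3  3  3  0  3
3  1  0  0  0
2  3  1  3  1
2  0  3  3  0
step 3: 0  1  1  3  2
3  3  3  0  3
3  1  0  0  0
3  3  1  3  1
2  0  3  3  0
step 4: 1  2  2  3  2
1  2  0  1  3
2  0  2  0  0
2  1  2  3  1
3  1  3  3  0
step 5: 1  2  2  3  2
1  2  0  1  3
2  0  2  0  0
3  1  2  3  1
3  1  3  3  0
step 6: 1  2  2  3  2
1  2  0  1  3
3  0  2  0  0
1  2  2  3  1
0  2  3  3  0
step 7: 1  2  2  3  2
1  2  0  1  3
3  0  2  0  0
2  2  2  3  1
0  2  3  3  0
step 8: 1  2  2  3  2
1  2  0  1  3
3  0  2  0  0
3  2  2  3  1
0  2  3  3  0
step 9: 1  2  2  3  2
2  2  0  1  3
0  1  2  0  0
1  3  2  3  1
1  2  3  3  0
step 10: 1  2  2  3  2
2  2  0  1  3
0  1  2  0  0
2  3  2  3  1
1  2  3  3  0
step 11: 1  2  2  3  2
2  2  0  1  3
0  1  2  0  0
3  3  2  3  1
1  2  3  3  0
step 12: 1  2  2  3  2
2  2  0  1  3
1  2  2  0  0
1  0  3  3  1
2  3  3  3  0
step 13: 1  2  2  3  2
2  2  0  1  3
1  2  2  0  0
2  0  3  3  1
2  3  3  3  0
step 14: 1  2  2  3  2
2  2  0  1  3
1  2  2  0  0
3  0  3  3  1
2  3  3  3  0
step 15: 1  2  2  3  2
2  2  0  1  3
2  2  2  0  0
0  1  3  3  1
3  3  3  3  0
step 16: 1  2  2  3  2
2  2  0  1  3
2  2  2  0  0
1  1  3  3  1
3  3  3  3  0
step 17: 1  2  2  3  2
2  2  0  1  3
2  2  2  0  0
2  1  3  3  1
3  3  3  3  0

2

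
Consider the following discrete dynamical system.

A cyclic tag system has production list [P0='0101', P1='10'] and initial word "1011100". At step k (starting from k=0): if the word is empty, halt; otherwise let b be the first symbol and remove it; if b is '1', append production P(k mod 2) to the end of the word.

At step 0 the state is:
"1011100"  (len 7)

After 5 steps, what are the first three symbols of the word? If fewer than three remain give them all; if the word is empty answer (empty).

000

t=0: "1011100"  (len 7)
t=1: "0111000101"  (len 10)
t=2: "111000101"  (len 9)
t=3: "110001010101"  (len 12)
t=4: "1000101010110"  (len 13)
t=5: "0001010101100101"  (len 16)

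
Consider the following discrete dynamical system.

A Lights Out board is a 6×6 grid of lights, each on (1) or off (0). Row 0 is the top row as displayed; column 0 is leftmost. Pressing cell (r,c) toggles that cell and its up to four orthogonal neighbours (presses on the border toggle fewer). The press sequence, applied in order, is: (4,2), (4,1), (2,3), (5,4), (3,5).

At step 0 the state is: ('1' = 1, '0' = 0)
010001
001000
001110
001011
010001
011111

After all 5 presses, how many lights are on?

11

[0] 010001
001000
001110
001011
010001
011111
[1] 010001
001000
001110
000011
001101
010111
[2] 010001
001000
001110
010011
110101
000111
[3] 010001
001100
000000
010111
110101
000111
[4] 010001
001100
000000
010111
110111
000000
[5] 010001
001100
000001
010100
110110
000000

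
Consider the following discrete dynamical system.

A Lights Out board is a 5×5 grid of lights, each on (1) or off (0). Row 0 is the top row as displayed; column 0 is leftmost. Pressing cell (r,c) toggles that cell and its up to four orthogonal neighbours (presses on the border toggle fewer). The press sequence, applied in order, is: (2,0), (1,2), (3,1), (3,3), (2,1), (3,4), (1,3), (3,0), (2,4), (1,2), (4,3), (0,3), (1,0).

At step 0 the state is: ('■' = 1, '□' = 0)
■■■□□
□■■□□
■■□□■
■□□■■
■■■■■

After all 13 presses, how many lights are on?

k=0  ■■■□□
□■■□□
■■□□■
■□□■■
■■■■■
k=1  ■■■□□
■■■□□
□□□□■
□□□■■
■■■■■
k=2  ■■□□□
■□□■□
□□■□■
□□□■■
■■■■■
k=3  ■■□□□
■□□■□
□■■□■
■■■■■
■□■■■
k=4  ■■□□□
■□□■□
□■■■■
■■□□□
■□■□■
k=5  ■■□□□
■■□■□
■□□■■
■□□□□
■□■□■
k=6  ■■□□□
■■□■□
■□□■□
■□□■■
■□■□□
k=7  ■■□■□
■■■□■
■□□□□
■□□■■
■□■□□
k=8  ■■□■□
■■■□■
□□□□□
□■□■■
□□■□□
k=9  ■■□■□
■■■□□
□□□■■
□■□■□
□□■□□
k=10  ■■■■□
■□□■□
□□■■■
□■□■□
□□■□□
k=11  ■■■■□
■□□■□
□□■■■
□■□□□
□□□■■
k=12  ■■□□■
■□□□□
□□■■■
□■□□□
□□□■■
k=13  □■□□■
□■□□□
■□■■■
□■□□□
□□□■■

10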